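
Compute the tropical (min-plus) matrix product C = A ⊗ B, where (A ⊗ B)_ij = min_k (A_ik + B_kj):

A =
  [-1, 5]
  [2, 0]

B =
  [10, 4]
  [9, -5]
A ⊗ B =
  [9, 0]
  [9, -5]

Apply the min-plus product entry-by-entry:
  C[0][0] = min over k of (A[0][0] + B[0][0] = -1 + 10 = 9, A[0][1] + B[1][0] = 5 + 9 = 14) = 9 (attained at k = 0)
  C[0][1] = min over k of (A[0][0] + B[0][1] = -1 + 4 = 3, A[0][1] + B[1][1] = 5 + -5 = 0) = 0 (attained at k = 1)
  C[1][0] = min over k of (A[1][0] + B[0][0] = 2 + 10 = 12, A[1][1] + B[1][0] = 0 + 9 = 9) = 9 (attained at k = 1)
  C[1][1] = min over k of (A[1][0] + B[0][1] = 2 + 4 = 6, A[1][1] + B[1][1] = 0 + -5 = -5) = -5 (attained at k = 1)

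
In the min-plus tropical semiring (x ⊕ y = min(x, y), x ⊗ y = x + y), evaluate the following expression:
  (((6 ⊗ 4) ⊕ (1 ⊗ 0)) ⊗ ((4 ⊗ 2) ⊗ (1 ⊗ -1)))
(((6 ⊗ 4) ⊕ (1 ⊗ 0)) ⊗ ((4 ⊗ 2) ⊗ (1 ⊗ -1))) = 7

Expand innermost to outermost. Recall ⊕ takes the minimum of its arguments and ⊗ takes their sum. Working out the expression (((6 ⊗ 4) ⊕ (1 ⊗ 0)) ⊗ ((4 ⊗ 2) ⊗ (1 ⊗ -1))) gives 7.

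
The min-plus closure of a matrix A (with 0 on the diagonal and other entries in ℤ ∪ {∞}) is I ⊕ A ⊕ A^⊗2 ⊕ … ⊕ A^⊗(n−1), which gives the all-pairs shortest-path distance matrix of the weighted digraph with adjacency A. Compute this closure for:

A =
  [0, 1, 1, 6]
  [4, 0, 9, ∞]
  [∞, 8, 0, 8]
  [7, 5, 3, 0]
Closure =
  [0, 1, 1, 6]
  [4, 0, 5, 10]
  [12, 8, 0, 8]
  [7, 5, 3, 0]

This is the Floyd-Warshall all-pairs shortest-path computation. For each intermediate vertex k = 0, 1, …, 3, update dist[i][j] ← min(dist[i][j], dist[i][k] + dist[k][j]). The final matrix gives, for each (i, j), the minimum total weight of any directed path from i to j (possibly empty when i = j).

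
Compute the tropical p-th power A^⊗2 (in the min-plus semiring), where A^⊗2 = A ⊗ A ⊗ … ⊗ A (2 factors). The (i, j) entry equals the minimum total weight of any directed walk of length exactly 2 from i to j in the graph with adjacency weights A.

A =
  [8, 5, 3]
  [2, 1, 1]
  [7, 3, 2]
A^⊗2 =
  [7, 6, 5]
  [3, 2, 2]
  [5, 4, 4]

Each entry (A^⊗2)_ij equals the minimum over all length-2 walks i = v_0 → v_1 → … → v_2 = j of Σ_t A[v_t][v_{t+1}]. For example, for (i, j) = (0, 2) we minimise over 3 possible intermediate vertex sequences; the minimum is 5, attained along the walk 0 → 2 → 2.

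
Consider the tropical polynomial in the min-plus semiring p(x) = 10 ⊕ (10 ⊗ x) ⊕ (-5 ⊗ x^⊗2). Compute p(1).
p(1) = -3

A tropical monomial a ⊗ x^⊗i evaluates to a + i · x. Evaluating each term at x = 1:
  Term 0 contributes 10 + 0 · 1 = 10
  Term 1 contributes 10 + 1 · 1 = 11
  Term 2 contributes -5 + 2 · 1 = -3
p(1) = ⊕ of these = min[10, 11, -3] = -3.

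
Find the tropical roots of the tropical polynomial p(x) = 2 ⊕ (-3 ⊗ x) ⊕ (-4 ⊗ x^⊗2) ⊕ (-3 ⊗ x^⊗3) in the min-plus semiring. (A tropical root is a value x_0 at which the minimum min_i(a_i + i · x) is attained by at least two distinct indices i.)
Roots: {-1, 1, 5}

Each tropical root is a break point of the lower envelope of the lines y = a_i + i · x (there are 4 lines, with slopes 0, 1, ..., 3). Only the lines that attain the minimum somewhere contribute to roots; other lines are dominated. Here the surviving (envelope) indices are i = 3, i = 2, i = 1, i = 0.
Intersections between consecutive envelope lines give the roots: for adjacent envelope indices i < j the intersection is x = (a_i − a_j) / (j − i). Reading off the sorted break points: {-1, 1, 5}.
Verification: at each break x_0, at least two indices attain the minimum of min_i(a_i + i · x_0).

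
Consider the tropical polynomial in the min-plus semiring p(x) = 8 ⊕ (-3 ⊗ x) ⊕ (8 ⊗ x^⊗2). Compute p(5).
p(5) = 2

A tropical monomial a ⊗ x^⊗i evaluates to a + i · x. Evaluating each term at x = 5:
  Term 0 contributes 8 + 0 · 5 = 8
  Term 1 contributes -3 + 1 · 5 = 2
  Term 2 contributes 8 + 2 · 5 = 18
p(5) = ⊕ of these = min[8, 2, 18] = 2.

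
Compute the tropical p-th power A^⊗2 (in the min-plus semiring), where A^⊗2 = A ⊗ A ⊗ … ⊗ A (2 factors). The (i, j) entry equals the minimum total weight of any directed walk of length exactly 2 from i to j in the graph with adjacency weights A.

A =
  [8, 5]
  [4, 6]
A^⊗2 =
  [9, 11]
  [10, 9]

Each entry (A^⊗2)_ij equals the minimum over all length-2 walks i = v_0 → v_1 → … → v_2 = j of Σ_t A[v_t][v_{t+1}]. For example, for (i, j) = (0, 1) we minimise over 2 possible intermediate vertex sequences; the minimum is 11, attained along the walk 0 → 1 → 1.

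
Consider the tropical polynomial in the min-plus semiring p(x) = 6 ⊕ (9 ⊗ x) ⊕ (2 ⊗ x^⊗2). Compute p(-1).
p(-1) = 0

A tropical monomial a ⊗ x^⊗i evaluates to a + i · x. Evaluating each term at x = -1:
  Term 0 contributes 6 + 0 · -1 = 6
  Term 1 contributes 9 + 1 · -1 = 8
  Term 2 contributes 2 + 2 · -1 = 0
p(-1) = ⊕ of these = min[6, 8, 0] = 0.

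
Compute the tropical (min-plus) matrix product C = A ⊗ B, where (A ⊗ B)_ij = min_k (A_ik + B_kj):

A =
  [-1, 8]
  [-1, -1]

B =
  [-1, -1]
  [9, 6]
A ⊗ B =
  [-2, -2]
  [-2, -2]

Apply the min-plus product entry-by-entry:
  C[0][0] = min over k of (A[0][0] + B[0][0] = -1 + -1 = -2, A[0][1] + B[1][0] = 8 + 9 = 17) = -2 (attained at k = 0)
  C[0][1] = min over k of (A[0][0] + B[0][1] = -1 + -1 = -2, A[0][1] + B[1][1] = 8 + 6 = 14) = -2 (attained at k = 0)
  C[1][0] = min over k of (A[1][0] + B[0][0] = -1 + -1 = -2, A[1][1] + B[1][0] = -1 + 9 = 8) = -2 (attained at k = 0)
  C[1][1] = min over k of (A[1][0] + B[0][1] = -1 + -1 = -2, A[1][1] + B[1][1] = -1 + 6 = 5) = -2 (attained at k = 0)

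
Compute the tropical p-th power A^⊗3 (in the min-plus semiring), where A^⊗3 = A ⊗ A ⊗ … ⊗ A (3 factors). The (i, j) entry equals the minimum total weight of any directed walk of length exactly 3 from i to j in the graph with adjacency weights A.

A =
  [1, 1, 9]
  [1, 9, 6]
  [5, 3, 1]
A^⊗3 =
  [3, 3, 8]
  [3, 3, 8]
  [5, 5, 3]

Each entry (A^⊗3)_ij equals the minimum over all length-3 walks i = v_0 → v_1 → … → v_3 = j of Σ_t A[v_t][v_{t+1}]. For example, for (i, j) = (0, 2) we minimise over 9 possible intermediate vertex sequences; the minimum is 8, attained along the walk 0 → 0 → 1 → 2.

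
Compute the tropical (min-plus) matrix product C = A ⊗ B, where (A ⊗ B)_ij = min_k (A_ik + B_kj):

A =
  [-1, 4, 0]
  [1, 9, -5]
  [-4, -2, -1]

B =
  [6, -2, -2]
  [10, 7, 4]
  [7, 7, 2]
A ⊗ B =
  [5, -3, -3]
  [2, -1, -3]
  [2, -6, -6]

Apply the min-plus product entry-by-entry:
  C[0][0] = min over k of (A[0][0] + B[0][0] = -1 + 6 = 5, A[0][1] + B[1][0] = 4 + 10 = 14, A[0][2] + B[2][0] = 0 + 7 = 7) = 5 (attained at k = 0)
  C[0][1] = min over k of (A[0][0] + B[0][1] = -1 + -2 = -3, A[0][1] + B[1][1] = 4 + 7 = 11, A[0][2] + B[2][1] = 0 + 7 = 7) = -3 (attained at k = 0)
  C[0][2] = min over k of (A[0][0] + B[0][2] = -1 + -2 = -3, A[0][1] + B[1][2] = 4 + 4 = 8, A[0][2] + B[2][2] = 0 + 2 = 2) = -3 (attained at k = 0)
  C[1][0] = min over k of (A[1][0] + B[0][0] = 1 + 6 = 7, A[1][1] + B[1][0] = 9 + 10 = 19, A[1][2] + B[2][0] = -5 + 7 = 2) = 2 (attained at k = 2)
  C[1][1] = min over k of (A[1][0] + B[0][1] = 1 + -2 = -1, A[1][1] + B[1][1] = 9 + 7 = 16, A[1][2] + B[2][1] = -5 + 7 = 2) = -1 (attained at k = 0)
  C[1][2] = min over k of (A[1][0] + B[0][2] = 1 + -2 = -1, A[1][1] + B[1][2] = 9 + 4 = 13, A[1][2] + B[2][2] = -5 + 2 = -3) = -3 (attained at k = 2)
  C[2][0] = min over k of (A[2][0] + B[0][0] = -4 + 6 = 2, A[2][1] + B[1][0] = -2 + 10 = 8, A[2][2] + B[2][0] = -1 + 7 = 6) = 2 (attained at k = 0)
  C[2][1] = min over k of (A[2][0] + B[0][1] = -4 + -2 = -6, A[2][1] + B[1][1] = -2 + 7 = 5, A[2][2] + B[2][1] = -1 + 7 = 6) = -6 (attained at k = 0)
  C[2][2] = min over k of (A[2][0] + B[0][2] = -4 + -2 = -6, A[2][1] + B[1][2] = -2 + 4 = 2, A[2][2] + B[2][2] = -1 + 2 = 1) = -6 (attained at k = 0)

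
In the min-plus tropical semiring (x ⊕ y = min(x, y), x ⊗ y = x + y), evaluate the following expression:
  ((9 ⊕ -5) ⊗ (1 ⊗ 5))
((9 ⊕ -5) ⊗ (1 ⊗ 5)) = 1

Expand innermost to outermost. Recall ⊕ takes the minimum of its arguments and ⊗ takes their sum. Working out the expression ((9 ⊕ -5) ⊗ (1 ⊗ 5)) gives 1.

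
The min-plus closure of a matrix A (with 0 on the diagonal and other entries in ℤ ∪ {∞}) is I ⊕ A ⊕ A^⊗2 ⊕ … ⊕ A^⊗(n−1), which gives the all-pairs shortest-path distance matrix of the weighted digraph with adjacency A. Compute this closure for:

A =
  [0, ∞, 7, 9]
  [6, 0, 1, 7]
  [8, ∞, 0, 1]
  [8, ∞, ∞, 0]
Closure =
  [0, ∞, 7, 8]
  [6, 0, 1, 2]
  [8, ∞, 0, 1]
  [8, ∞, 15, 0]

This is the Floyd-Warshall all-pairs shortest-path computation. For each intermediate vertex k = 0, 1, …, 3, update dist[i][j] ← min(dist[i][j], dist[i][k] + dist[k][j]). The final matrix gives, for each (i, j), the minimum total weight of any directed path from i to j (possibly empty when i = j).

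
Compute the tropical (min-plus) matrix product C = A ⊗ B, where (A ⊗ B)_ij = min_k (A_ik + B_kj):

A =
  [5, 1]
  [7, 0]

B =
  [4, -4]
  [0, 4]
A ⊗ B =
  [1, 1]
  [0, 3]

Apply the min-plus product entry-by-entry:
  C[0][0] = min over k of (A[0][0] + B[0][0] = 5 + 4 = 9, A[0][1] + B[1][0] = 1 + 0 = 1) = 1 (attained at k = 1)
  C[0][1] = min over k of (A[0][0] + B[0][1] = 5 + -4 = 1, A[0][1] + B[1][1] = 1 + 4 = 5) = 1 (attained at k = 0)
  C[1][0] = min over k of (A[1][0] + B[0][0] = 7 + 4 = 11, A[1][1] + B[1][0] = 0 + 0 = 0) = 0 (attained at k = 1)
  C[1][1] = min over k of (A[1][0] + B[0][1] = 7 + -4 = 3, A[1][1] + B[1][1] = 0 + 4 = 4) = 3 (attained at k = 0)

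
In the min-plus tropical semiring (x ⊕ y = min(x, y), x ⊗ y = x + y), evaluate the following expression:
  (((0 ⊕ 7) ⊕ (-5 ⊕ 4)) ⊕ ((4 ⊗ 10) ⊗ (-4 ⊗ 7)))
(((0 ⊕ 7) ⊕ (-5 ⊕ 4)) ⊕ ((4 ⊗ 10) ⊗ (-4 ⊗ 7))) = -5

Expand innermost to outermost. Recall ⊕ takes the minimum of its arguments and ⊗ takes their sum. Working out the expression (((0 ⊕ 7) ⊕ (-5 ⊕ 4)) ⊕ ((4 ⊗ 10) ⊗ (-4 ⊗ 7))) gives -5.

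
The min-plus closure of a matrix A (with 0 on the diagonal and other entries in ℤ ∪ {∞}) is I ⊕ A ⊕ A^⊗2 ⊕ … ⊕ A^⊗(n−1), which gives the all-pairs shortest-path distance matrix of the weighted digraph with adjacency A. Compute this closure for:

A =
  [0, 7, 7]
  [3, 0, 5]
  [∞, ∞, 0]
Closure =
  [0, 7, 7]
  [3, 0, 5]
  [∞, ∞, 0]

This is the Floyd-Warshall all-pairs shortest-path computation. For each intermediate vertex k = 0, 1, …, 2, update dist[i][j] ← min(dist[i][j], dist[i][k] + dist[k][j]). The final matrix gives, for each (i, j), the minimum total weight of any directed path from i to j (possibly empty when i = j).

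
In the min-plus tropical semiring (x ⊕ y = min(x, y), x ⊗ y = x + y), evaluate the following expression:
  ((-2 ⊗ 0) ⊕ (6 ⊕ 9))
((-2 ⊗ 0) ⊕ (6 ⊕ 9)) = -2

Expand innermost to outermost. Recall ⊕ takes the minimum of its arguments and ⊗ takes their sum. Working out the expression ((-2 ⊗ 0) ⊕ (6 ⊕ 9)) gives -2.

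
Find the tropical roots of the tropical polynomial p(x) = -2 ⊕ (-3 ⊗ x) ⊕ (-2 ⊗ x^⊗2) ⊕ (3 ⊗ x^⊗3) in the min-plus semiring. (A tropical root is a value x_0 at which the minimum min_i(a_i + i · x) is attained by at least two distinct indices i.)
Roots: {-5, -1, 1}

Each tropical root is a break point of the lower envelope of the lines y = a_i + i · x (there are 4 lines, with slopes 0, 1, ..., 3). Only the lines that attain the minimum somewhere contribute to roots; other lines are dominated. Here the surviving (envelope) indices are i = 3, i = 2, i = 1, i = 0.
Intersections between consecutive envelope lines give the roots: for adjacent envelope indices i < j the intersection is x = (a_i − a_j) / (j − i). Reading off the sorted break points: {-5, -1, 1}.
Verification: at each break x_0, at least two indices attain the minimum of min_i(a_i + i · x_0).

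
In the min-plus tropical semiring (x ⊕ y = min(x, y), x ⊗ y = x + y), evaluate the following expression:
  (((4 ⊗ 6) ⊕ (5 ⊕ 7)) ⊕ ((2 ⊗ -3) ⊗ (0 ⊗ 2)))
(((4 ⊗ 6) ⊕ (5 ⊕ 7)) ⊕ ((2 ⊗ -3) ⊗ (0 ⊗ 2))) = 1

Expand innermost to outermost. Recall ⊕ takes the minimum of its arguments and ⊗ takes their sum. Working out the expression (((4 ⊗ 6) ⊕ (5 ⊕ 7)) ⊕ ((2 ⊗ -3) ⊗ (0 ⊗ 2))) gives 1.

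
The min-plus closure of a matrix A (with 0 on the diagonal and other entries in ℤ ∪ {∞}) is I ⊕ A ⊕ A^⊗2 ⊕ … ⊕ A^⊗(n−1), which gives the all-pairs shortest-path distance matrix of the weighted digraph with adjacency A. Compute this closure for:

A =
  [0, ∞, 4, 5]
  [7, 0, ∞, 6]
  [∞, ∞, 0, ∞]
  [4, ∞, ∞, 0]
Closure =
  [0, ∞, 4, 5]
  [7, 0, 11, 6]
  [∞, ∞, 0, ∞]
  [4, ∞, 8, 0]

This is the Floyd-Warshall all-pairs shortest-path computation. For each intermediate vertex k = 0, 1, …, 3, update dist[i][j] ← min(dist[i][j], dist[i][k] + dist[k][j]). The final matrix gives, for each (i, j), the minimum total weight of any directed path from i to j (possibly empty when i = j).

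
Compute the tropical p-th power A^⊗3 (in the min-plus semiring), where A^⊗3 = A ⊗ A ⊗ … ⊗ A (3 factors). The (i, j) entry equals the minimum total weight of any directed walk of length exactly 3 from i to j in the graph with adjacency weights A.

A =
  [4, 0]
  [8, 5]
A^⊗3 =
  [12, 8]
  [16, 12]

Each entry (A^⊗3)_ij equals the minimum over all length-3 walks i = v_0 → v_1 → … → v_3 = j of Σ_t A[v_t][v_{t+1}]. For example, for (i, j) = (0, 1) we minimise over 4 possible intermediate vertex sequences; the minimum is 8, attained along the walk 0 → 0 → 0 → 1.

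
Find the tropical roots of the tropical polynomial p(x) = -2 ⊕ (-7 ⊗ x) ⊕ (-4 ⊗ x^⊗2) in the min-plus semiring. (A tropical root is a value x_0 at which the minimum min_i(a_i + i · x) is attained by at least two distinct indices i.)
Roots: {-3, 5}

Each tropical root is a break point of the lower envelope of the lines y = a_i + i · x (there are 3 lines, with slopes 0, 1, ..., 2). Only the lines that attain the minimum somewhere contribute to roots; other lines are dominated. Here the surviving (envelope) indices are i = 2, i = 1, i = 0.
Intersections between consecutive envelope lines give the roots: for adjacent envelope indices i < j the intersection is x = (a_i − a_j) / (j − i). Reading off the sorted break points: {-3, 5}.
Verification: at each break x_0, at least two indices attain the minimum of min_i(a_i + i · x_0).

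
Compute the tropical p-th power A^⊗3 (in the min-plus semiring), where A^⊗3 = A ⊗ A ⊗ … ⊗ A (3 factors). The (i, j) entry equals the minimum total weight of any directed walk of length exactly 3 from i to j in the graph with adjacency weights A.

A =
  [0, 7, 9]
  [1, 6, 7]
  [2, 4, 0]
A^⊗3 =
  [0, 7, 9]
  [1, 8, 7]
  [2, 4, 0]

Each entry (A^⊗3)_ij equals the minimum over all length-3 walks i = v_0 → v_1 → … → v_3 = j of Σ_t A[v_t][v_{t+1}]. For example, for (i, j) = (0, 2) we minimise over 9 possible intermediate vertex sequences; the minimum is 9, attained along the walk 0 → 0 → 0 → 2.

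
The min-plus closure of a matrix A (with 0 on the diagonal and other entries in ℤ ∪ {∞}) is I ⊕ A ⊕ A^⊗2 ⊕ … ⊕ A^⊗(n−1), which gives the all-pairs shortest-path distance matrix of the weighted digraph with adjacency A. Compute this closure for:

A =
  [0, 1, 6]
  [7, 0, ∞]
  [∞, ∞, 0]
Closure =
  [0, 1, 6]
  [7, 0, 13]
  [∞, ∞, 0]

This is the Floyd-Warshall all-pairs shortest-path computation. For each intermediate vertex k = 0, 1, …, 2, update dist[i][j] ← min(dist[i][j], dist[i][k] + dist[k][j]). The final matrix gives, for each (i, j), the minimum total weight of any directed path from i to j (possibly empty when i = j).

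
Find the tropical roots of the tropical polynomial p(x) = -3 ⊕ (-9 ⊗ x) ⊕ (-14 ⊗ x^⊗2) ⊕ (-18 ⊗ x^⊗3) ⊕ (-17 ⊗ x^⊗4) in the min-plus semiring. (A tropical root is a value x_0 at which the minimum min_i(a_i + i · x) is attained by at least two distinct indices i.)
Roots: {-1, 4, 5, 6}

Each tropical root is a break point of the lower envelope of the lines y = a_i + i · x (there are 5 lines, with slopes 0, 1, ..., 4). Only the lines that attain the minimum somewhere contribute to roots; other lines are dominated. Here the surviving (envelope) indices are i = 4, i = 3, i = 2, i = 1, i = 0.
Intersections between consecutive envelope lines give the roots: for adjacent envelope indices i < j the intersection is x = (a_i − a_j) / (j − i). Reading off the sorted break points: {-1, 4, 5, 6}.
Verification: at each break x_0, at least two indices attain the minimum of min_i(a_i + i · x_0).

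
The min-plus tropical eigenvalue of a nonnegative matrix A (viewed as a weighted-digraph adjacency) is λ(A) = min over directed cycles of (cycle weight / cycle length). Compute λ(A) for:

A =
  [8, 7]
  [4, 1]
λ(A) = 1

Enumerate directed cycles and compute their means (weight / length). Sample:
  cycle 0 → 0: weight = 8, length = 1, mean = 8/1 ≈ 8.000
  cycle 1 → 1: weight = 1, length = 1, mean = 1/1 ≈ 1.000
  cycle 0 → 1 → 0: weight = 11, length = 2, mean = 11/2 ≈ 5.500
  cycle 1 → 0 → 1: weight = 11, length = 2, mean = 11/2 ≈ 5.500
Minimum mean = 1.000, attained e.g. along the cycle 1 → 1 with weight 1 and length 1. So λ(A) = 1/1 = 1.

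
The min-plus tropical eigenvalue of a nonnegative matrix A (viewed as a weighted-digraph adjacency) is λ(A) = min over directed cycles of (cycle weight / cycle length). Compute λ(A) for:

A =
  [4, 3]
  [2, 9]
λ(A) = 5/2

Enumerate directed cycles and compute their means (weight / length). Sample:
  cycle 0 → 0: weight = 4, length = 1, mean = 4/1 ≈ 4.000
  cycle 1 → 1: weight = 9, length = 1, mean = 9/1 ≈ 9.000
  cycle 0 → 1 → 0: weight = 5, length = 2, mean = 5/2 ≈ 2.500
  cycle 1 → 0 → 1: weight = 5, length = 2, mean = 5/2 ≈ 2.500
Minimum mean = 2.500, attained e.g. along the cycle 0 → 1 → 0 with weight 5 and length 2. So λ(A) = 5/2 = 5/2.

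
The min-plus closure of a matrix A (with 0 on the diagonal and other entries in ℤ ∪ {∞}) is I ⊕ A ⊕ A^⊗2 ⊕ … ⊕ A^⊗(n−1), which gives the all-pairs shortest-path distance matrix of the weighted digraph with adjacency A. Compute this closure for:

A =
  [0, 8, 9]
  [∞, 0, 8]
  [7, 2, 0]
Closure =
  [0, 8, 9]
  [15, 0, 8]
  [7, 2, 0]

This is the Floyd-Warshall all-pairs shortest-path computation. For each intermediate vertex k = 0, 1, …, 2, update dist[i][j] ← min(dist[i][j], dist[i][k] + dist[k][j]). The final matrix gives, for each (i, j), the minimum total weight of any directed path from i to j (possibly empty when i = j).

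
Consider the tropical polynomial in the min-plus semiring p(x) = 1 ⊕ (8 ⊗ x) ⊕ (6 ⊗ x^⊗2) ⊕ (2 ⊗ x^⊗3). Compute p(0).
p(0) = 1

A tropical monomial a ⊗ x^⊗i evaluates to a + i · x. Evaluating each term at x = 0:
  Term 0 contributes 1 + 0 · 0 = 1
  Term 1 contributes 8 + 1 · 0 = 8
  Term 2 contributes 6 + 2 · 0 = 6
  Term 3 contributes 2 + 3 · 0 = 2
p(0) = ⊕ of these = min[1, 8, 6, 2] = 1.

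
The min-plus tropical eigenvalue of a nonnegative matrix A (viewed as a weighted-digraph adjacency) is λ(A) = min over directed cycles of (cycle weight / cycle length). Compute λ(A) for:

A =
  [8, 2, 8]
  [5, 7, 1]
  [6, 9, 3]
λ(A) = 3

Enumerate directed cycles and compute their means (weight / length). Sample:
  cycle 0 → 0: weight = 8, length = 1, mean = 8/1 ≈ 8.000
  cycle 1 → 1: weight = 7, length = 1, mean = 7/1 ≈ 7.000
  cycle 2 → 2: weight = 3, length = 1, mean = 3/1 ≈ 3.000
  cycle 0 → 1 → 0: weight = 7, length = 2, mean = 7/2 ≈ 3.500
  cycle 0 → 2 → 0: weight = 14, length = 2, mean = 14/2 ≈ 7.000
  cycle 1 → 0 → 1: weight = 7, length = 2, mean = 7/2 ≈ 3.500
Minimum mean = 3.000, attained e.g. along the cycle 2 → 2 with weight 3 and length 1. So λ(A) = 3/1 = 3.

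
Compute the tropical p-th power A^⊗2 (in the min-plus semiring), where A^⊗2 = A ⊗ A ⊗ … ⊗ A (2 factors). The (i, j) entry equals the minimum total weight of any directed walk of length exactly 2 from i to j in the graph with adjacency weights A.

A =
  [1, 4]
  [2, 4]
A^⊗2 =
  [2, 5]
  [3, 6]

Each entry (A^⊗2)_ij equals the minimum over all length-2 walks i = v_0 → v_1 → … → v_2 = j of Σ_t A[v_t][v_{t+1}]. For example, for (i, j) = (0, 1) we minimise over 2 possible intermediate vertex sequences; the minimum is 5, attained along the walk 0 → 0 → 1.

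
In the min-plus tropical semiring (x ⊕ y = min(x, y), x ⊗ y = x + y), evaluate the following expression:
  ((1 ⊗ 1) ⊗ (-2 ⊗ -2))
((1 ⊗ 1) ⊗ (-2 ⊗ -2)) = -2

Expand innermost to outermost. Recall ⊕ takes the minimum of its arguments and ⊗ takes their sum. Working out the expression ((1 ⊗ 1) ⊗ (-2 ⊗ -2)) gives -2.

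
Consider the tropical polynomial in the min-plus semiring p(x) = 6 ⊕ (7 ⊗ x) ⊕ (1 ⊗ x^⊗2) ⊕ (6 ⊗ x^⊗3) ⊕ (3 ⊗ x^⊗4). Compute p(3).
p(3) = 6

A tropical monomial a ⊗ x^⊗i evaluates to a + i · x. Evaluating each term at x = 3:
  Term 0 contributes 6 + 0 · 3 = 6
  Term 1 contributes 7 + 1 · 3 = 10
  Term 2 contributes 1 + 2 · 3 = 7
  Term 3 contributes 6 + 3 · 3 = 15
  Term 4 contributes 3 + 4 · 3 = 15
p(3) = ⊕ of these = min[6, 10, 7, 15, 15] = 6.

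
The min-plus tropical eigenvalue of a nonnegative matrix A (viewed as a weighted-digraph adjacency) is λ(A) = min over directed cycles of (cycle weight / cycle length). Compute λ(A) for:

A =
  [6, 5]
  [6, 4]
λ(A) = 4

Enumerate directed cycles and compute their means (weight / length). Sample:
  cycle 0 → 0: weight = 6, length = 1, mean = 6/1 ≈ 6.000
  cycle 1 → 1: weight = 4, length = 1, mean = 4/1 ≈ 4.000
  cycle 0 → 1 → 0: weight = 11, length = 2, mean = 11/2 ≈ 5.500
  cycle 1 → 0 → 1: weight = 11, length = 2, mean = 11/2 ≈ 5.500
Minimum mean = 4.000, attained e.g. along the cycle 1 → 1 with weight 4 and length 1. So λ(A) = 4/1 = 4.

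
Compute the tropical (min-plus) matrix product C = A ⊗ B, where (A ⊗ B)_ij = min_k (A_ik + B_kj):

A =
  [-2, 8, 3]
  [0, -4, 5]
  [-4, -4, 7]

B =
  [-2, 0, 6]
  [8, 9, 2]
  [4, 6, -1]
A ⊗ B =
  [-4, -2, 2]
  [-2, 0, -2]
  [-6, -4, -2]

Apply the min-plus product entry-by-entry:
  C[0][0] = min over k of (A[0][0] + B[0][0] = -2 + -2 = -4, A[0][1] + B[1][0] = 8 + 8 = 16, A[0][2] + B[2][0] = 3 + 4 = 7) = -4 (attained at k = 0)
  C[0][1] = min over k of (A[0][0] + B[0][1] = -2 + 0 = -2, A[0][1] + B[1][1] = 8 + 9 = 17, A[0][2] + B[2][1] = 3 + 6 = 9) = -2 (attained at k = 0)
  C[0][2] = min over k of (A[0][0] + B[0][2] = -2 + 6 = 4, A[0][1] + B[1][2] = 8 + 2 = 10, A[0][2] + B[2][2] = 3 + -1 = 2) = 2 (attained at k = 2)
  C[1][0] = min over k of (A[1][0] + B[0][0] = 0 + -2 = -2, A[1][1] + B[1][0] = -4 + 8 = 4, A[1][2] + B[2][0] = 5 + 4 = 9) = -2 (attained at k = 0)
  C[1][1] = min over k of (A[1][0] + B[0][1] = 0 + 0 = 0, A[1][1] + B[1][1] = -4 + 9 = 5, A[1][2] + B[2][1] = 5 + 6 = 11) = 0 (attained at k = 0)
  C[1][2] = min over k of (A[1][0] + B[0][2] = 0 + 6 = 6, A[1][1] + B[1][2] = -4 + 2 = -2, A[1][2] + B[2][2] = 5 + -1 = 4) = -2 (attained at k = 1)
  C[2][0] = min over k of (A[2][0] + B[0][0] = -4 + -2 = -6, A[2][1] + B[1][0] = -4 + 8 = 4, A[2][2] + B[2][0] = 7 + 4 = 11) = -6 (attained at k = 0)
  C[2][1] = min over k of (A[2][0] + B[0][1] = -4 + 0 = -4, A[2][1] + B[1][1] = -4 + 9 = 5, A[2][2] + B[2][1] = 7 + 6 = 13) = -4 (attained at k = 0)
  C[2][2] = min over k of (A[2][0] + B[0][2] = -4 + 6 = 2, A[2][1] + B[1][2] = -4 + 2 = -2, A[2][2] + B[2][2] = 7 + -1 = 6) = -2 (attained at k = 1)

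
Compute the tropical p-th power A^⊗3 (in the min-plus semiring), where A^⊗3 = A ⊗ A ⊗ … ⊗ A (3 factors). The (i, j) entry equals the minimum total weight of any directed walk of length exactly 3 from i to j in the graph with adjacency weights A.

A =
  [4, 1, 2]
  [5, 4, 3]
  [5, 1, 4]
A^⊗3 =
  [8, 5, 6]
  [9, 8, 7]
  [9, 5, 8]

Each entry (A^⊗3)_ij equals the minimum over all length-3 walks i = v_0 → v_1 → … → v_3 = j of Σ_t A[v_t][v_{t+1}]. For example, for (i, j) = (0, 2) we minimise over 9 possible intermediate vertex sequences; the minimum is 6, attained along the walk 0 → 2 → 1 → 2.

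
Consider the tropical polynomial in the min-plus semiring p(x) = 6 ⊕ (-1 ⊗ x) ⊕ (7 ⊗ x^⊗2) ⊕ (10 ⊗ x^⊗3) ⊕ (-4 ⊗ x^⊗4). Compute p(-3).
p(-3) = -16

A tropical monomial a ⊗ x^⊗i evaluates to a + i · x. Evaluating each term at x = -3:
  Term 0 contributes 6 + 0 · -3 = 6
  Term 1 contributes -1 + 1 · -3 = -4
  Term 2 contributes 7 + 2 · -3 = 1
  Term 3 contributes 10 + 3 · -3 = 1
  Term 4 contributes -4 + 4 · -3 = -16
p(-3) = ⊕ of these = min[6, -4, 1, 1, -16] = -16.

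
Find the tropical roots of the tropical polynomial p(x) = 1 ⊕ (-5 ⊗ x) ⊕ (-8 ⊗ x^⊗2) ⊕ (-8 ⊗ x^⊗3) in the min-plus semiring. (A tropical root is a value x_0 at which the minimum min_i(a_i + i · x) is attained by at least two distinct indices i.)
Roots: {0, 3, 6}

Each tropical root is a break point of the lower envelope of the lines y = a_i + i · x (there are 4 lines, with slopes 0, 1, ..., 3). Only the lines that attain the minimum somewhere contribute to roots; other lines are dominated. Here the surviving (envelope) indices are i = 3, i = 2, i = 1, i = 0.
Intersections between consecutive envelope lines give the roots: for adjacent envelope indices i < j the intersection is x = (a_i − a_j) / (j − i). Reading off the sorted break points: {0, 3, 6}.
Verification: at each break x_0, at least two indices attain the minimum of min_i(a_i + i · x_0).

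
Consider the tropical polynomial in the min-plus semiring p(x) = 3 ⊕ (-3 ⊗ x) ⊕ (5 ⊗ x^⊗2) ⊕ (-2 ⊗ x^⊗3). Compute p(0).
p(0) = -3

A tropical monomial a ⊗ x^⊗i evaluates to a + i · x. Evaluating each term at x = 0:
  Term 0 contributes 3 + 0 · 0 = 3
  Term 1 contributes -3 + 1 · 0 = -3
  Term 2 contributes 5 + 2 · 0 = 5
  Term 3 contributes -2 + 3 · 0 = -2
p(0) = ⊕ of these = min[3, -3, 5, -2] = -3.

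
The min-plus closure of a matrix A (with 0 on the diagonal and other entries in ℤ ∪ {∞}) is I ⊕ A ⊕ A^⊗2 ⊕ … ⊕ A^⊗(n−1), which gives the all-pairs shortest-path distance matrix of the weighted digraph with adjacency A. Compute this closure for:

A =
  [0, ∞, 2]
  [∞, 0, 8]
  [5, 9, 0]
Closure =
  [0, 11, 2]
  [13, 0, 8]
  [5, 9, 0]

This is the Floyd-Warshall all-pairs shortest-path computation. For each intermediate vertex k = 0, 1, …, 2, update dist[i][j] ← min(dist[i][j], dist[i][k] + dist[k][j]). The final matrix gives, for each (i, j), the minimum total weight of any directed path from i to j (possibly empty when i = j).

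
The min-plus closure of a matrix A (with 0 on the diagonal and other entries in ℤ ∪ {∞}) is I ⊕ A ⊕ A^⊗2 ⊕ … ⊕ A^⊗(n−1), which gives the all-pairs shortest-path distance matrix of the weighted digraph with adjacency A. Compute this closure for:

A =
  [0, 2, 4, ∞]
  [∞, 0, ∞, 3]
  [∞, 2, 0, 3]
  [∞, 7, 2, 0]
Closure =
  [0, 2, 4, 5]
  [∞, 0, 5, 3]
  [∞, 2, 0, 3]
  [∞, 4, 2, 0]

This is the Floyd-Warshall all-pairs shortest-path computation. For each intermediate vertex k = 0, 1, …, 3, update dist[i][j] ← min(dist[i][j], dist[i][k] + dist[k][j]). The final matrix gives, for each (i, j), the minimum total weight of any directed path from i to j (possibly empty when i = j).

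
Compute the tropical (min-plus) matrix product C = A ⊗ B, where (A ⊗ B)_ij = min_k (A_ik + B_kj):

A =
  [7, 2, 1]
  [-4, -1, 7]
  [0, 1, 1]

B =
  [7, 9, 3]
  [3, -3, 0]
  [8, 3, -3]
A ⊗ B =
  [5, -1, -2]
  [2, -4, -1]
  [4, -2, -2]

Apply the min-plus product entry-by-entry:
  C[0][0] = min over k of (A[0][0] + B[0][0] = 7 + 7 = 14, A[0][1] + B[1][0] = 2 + 3 = 5, A[0][2] + B[2][0] = 1 + 8 = 9) = 5 (attained at k = 1)
  C[0][1] = min over k of (A[0][0] + B[0][1] = 7 + 9 = 16, A[0][1] + B[1][1] = 2 + -3 = -1, A[0][2] + B[2][1] = 1 + 3 = 4) = -1 (attained at k = 1)
  C[0][2] = min over k of (A[0][0] + B[0][2] = 7 + 3 = 10, A[0][1] + B[1][2] = 2 + 0 = 2, A[0][2] + B[2][2] = 1 + -3 = -2) = -2 (attained at k = 2)
  C[1][0] = min over k of (A[1][0] + B[0][0] = -4 + 7 = 3, A[1][1] + B[1][0] = -1 + 3 = 2, A[1][2] + B[2][0] = 7 + 8 = 15) = 2 (attained at k = 1)
  C[1][1] = min over k of (A[1][0] + B[0][1] = -4 + 9 = 5, A[1][1] + B[1][1] = -1 + -3 = -4, A[1][2] + B[2][1] = 7 + 3 = 10) = -4 (attained at k = 1)
  C[1][2] = min over k of (A[1][0] + B[0][2] = -4 + 3 = -1, A[1][1] + B[1][2] = -1 + 0 = -1, A[1][2] + B[2][2] = 7 + -3 = 4) = -1 (attained at k = 0)
  C[2][0] = min over k of (A[2][0] + B[0][0] = 0 + 7 = 7, A[2][1] + B[1][0] = 1 + 3 = 4, A[2][2] + B[2][0] = 1 + 8 = 9) = 4 (attained at k = 1)
  C[2][1] = min over k of (A[2][0] + B[0][1] = 0 + 9 = 9, A[2][1] + B[1][1] = 1 + -3 = -2, A[2][2] + B[2][1] = 1 + 3 = 4) = -2 (attained at k = 1)
  C[2][2] = min over k of (A[2][0] + B[0][2] = 0 + 3 = 3, A[2][1] + B[1][2] = 1 + 0 = 1, A[2][2] + B[2][2] = 1 + -3 = -2) = -2 (attained at k = 2)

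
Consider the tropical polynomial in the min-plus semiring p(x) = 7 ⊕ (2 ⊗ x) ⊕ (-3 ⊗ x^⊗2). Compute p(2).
p(2) = 1

A tropical monomial a ⊗ x^⊗i evaluates to a + i · x. Evaluating each term at x = 2:
  Term 0 contributes 7 + 0 · 2 = 7
  Term 1 contributes 2 + 1 · 2 = 4
  Term 2 contributes -3 + 2 · 2 = 1
p(2) = ⊕ of these = min[7, 4, 1] = 1.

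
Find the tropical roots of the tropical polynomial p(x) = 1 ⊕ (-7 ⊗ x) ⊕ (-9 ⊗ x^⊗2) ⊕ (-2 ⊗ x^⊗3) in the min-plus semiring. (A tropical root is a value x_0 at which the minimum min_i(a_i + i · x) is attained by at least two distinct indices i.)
Roots: {-7, 2, 8}

Each tropical root is a break point of the lower envelope of the lines y = a_i + i · x (there are 4 lines, with slopes 0, 1, ..., 3). Only the lines that attain the minimum somewhere contribute to roots; other lines are dominated. Here the surviving (envelope) indices are i = 3, i = 2, i = 1, i = 0.
Intersections between consecutive envelope lines give the roots: for adjacent envelope indices i < j the intersection is x = (a_i − a_j) / (j − i). Reading off the sorted break points: {-7, 2, 8}.
Verification: at each break x_0, at least two indices attain the minimum of min_i(a_i + i · x_0).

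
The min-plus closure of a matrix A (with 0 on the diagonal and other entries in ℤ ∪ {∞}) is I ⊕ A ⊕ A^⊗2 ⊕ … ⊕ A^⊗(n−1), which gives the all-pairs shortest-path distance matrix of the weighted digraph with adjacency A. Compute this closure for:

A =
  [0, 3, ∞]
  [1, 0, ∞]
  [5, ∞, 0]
Closure =
  [0, 3, ∞]
  [1, 0, ∞]
  [5, 8, 0]

This is the Floyd-Warshall all-pairs shortest-path computation. For each intermediate vertex k = 0, 1, …, 2, update dist[i][j] ← min(dist[i][j], dist[i][k] + dist[k][j]). The final matrix gives, for each (i, j), the minimum total weight of any directed path from i to j (possibly empty when i = j).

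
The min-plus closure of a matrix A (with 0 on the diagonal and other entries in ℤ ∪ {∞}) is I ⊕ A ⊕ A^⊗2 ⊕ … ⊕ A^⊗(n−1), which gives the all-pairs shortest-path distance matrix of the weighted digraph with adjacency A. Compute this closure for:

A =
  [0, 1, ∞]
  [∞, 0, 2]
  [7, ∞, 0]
Closure =
  [0, 1, 3]
  [9, 0, 2]
  [7, 8, 0]

This is the Floyd-Warshall all-pairs shortest-path computation. For each intermediate vertex k = 0, 1, …, 2, update dist[i][j] ← min(dist[i][j], dist[i][k] + dist[k][j]). The final matrix gives, for each (i, j), the minimum total weight of any directed path from i to j (possibly empty when i = j).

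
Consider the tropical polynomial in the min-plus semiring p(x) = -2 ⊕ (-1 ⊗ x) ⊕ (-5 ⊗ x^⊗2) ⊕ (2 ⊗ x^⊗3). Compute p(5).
p(5) = -2

A tropical monomial a ⊗ x^⊗i evaluates to a + i · x. Evaluating each term at x = 5:
  Term 0 contributes -2 + 0 · 5 = -2
  Term 1 contributes -1 + 1 · 5 = 4
  Term 2 contributes -5 + 2 · 5 = 5
  Term 3 contributes 2 + 3 · 5 = 17
p(5) = ⊕ of these = min[-2, 4, 5, 17] = -2.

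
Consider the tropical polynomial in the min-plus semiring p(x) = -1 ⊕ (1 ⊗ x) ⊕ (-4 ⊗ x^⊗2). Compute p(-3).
p(-3) = -10

A tropical monomial a ⊗ x^⊗i evaluates to a + i · x. Evaluating each term at x = -3:
  Term 0 contributes -1 + 0 · -3 = -1
  Term 1 contributes 1 + 1 · -3 = -2
  Term 2 contributes -4 + 2 · -3 = -10
p(-3) = ⊕ of these = min[-1, -2, -10] = -10.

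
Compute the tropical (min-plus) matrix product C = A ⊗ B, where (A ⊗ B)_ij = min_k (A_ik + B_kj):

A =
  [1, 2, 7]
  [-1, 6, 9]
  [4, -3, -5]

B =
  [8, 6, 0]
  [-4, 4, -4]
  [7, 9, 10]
A ⊗ B =
  [-2, 6, -2]
  [2, 5, -1]
  [-7, 1, -7]

Apply the min-plus product entry-by-entry:
  C[0][0] = min over k of (A[0][0] + B[0][0] = 1 + 8 = 9, A[0][1] + B[1][0] = 2 + -4 = -2, A[0][2] + B[2][0] = 7 + 7 = 14) = -2 (attained at k = 1)
  C[0][1] = min over k of (A[0][0] + B[0][1] = 1 + 6 = 7, A[0][1] + B[1][1] = 2 + 4 = 6, A[0][2] + B[2][1] = 7 + 9 = 16) = 6 (attained at k = 1)
  C[0][2] = min over k of (A[0][0] + B[0][2] = 1 + 0 = 1, A[0][1] + B[1][2] = 2 + -4 = -2, A[0][2] + B[2][2] = 7 + 10 = 17) = -2 (attained at k = 1)
  C[1][0] = min over k of (A[1][0] + B[0][0] = -1 + 8 = 7, A[1][1] + B[1][0] = 6 + -4 = 2, A[1][2] + B[2][0] = 9 + 7 = 16) = 2 (attained at k = 1)
  C[1][1] = min over k of (A[1][0] + B[0][1] = -1 + 6 = 5, A[1][1] + B[1][1] = 6 + 4 = 10, A[1][2] + B[2][1] = 9 + 9 = 18) = 5 (attained at k = 0)
  C[1][2] = min over k of (A[1][0] + B[0][2] = -1 + 0 = -1, A[1][1] + B[1][2] = 6 + -4 = 2, A[1][2] + B[2][2] = 9 + 10 = 19) = -1 (attained at k = 0)
  C[2][0] = min over k of (A[2][0] + B[0][0] = 4 + 8 = 12, A[2][1] + B[1][0] = -3 + -4 = -7, A[2][2] + B[2][0] = -5 + 7 = 2) = -7 (attained at k = 1)
  C[2][1] = min over k of (A[2][0] + B[0][1] = 4 + 6 = 10, A[2][1] + B[1][1] = -3 + 4 = 1, A[2][2] + B[2][1] = -5 + 9 = 4) = 1 (attained at k = 1)
  C[2][2] = min over k of (A[2][0] + B[0][2] = 4 + 0 = 4, A[2][1] + B[1][2] = -3 + -4 = -7, A[2][2] + B[2][2] = -5 + 10 = 5) = -7 (attained at k = 1)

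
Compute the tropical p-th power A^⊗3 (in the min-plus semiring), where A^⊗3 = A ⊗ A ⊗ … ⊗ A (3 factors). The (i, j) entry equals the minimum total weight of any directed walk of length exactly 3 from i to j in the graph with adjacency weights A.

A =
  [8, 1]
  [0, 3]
A^⊗3 =
  [4, 2]
  [1, 4]

Each entry (A^⊗3)_ij equals the minimum over all length-3 walks i = v_0 → v_1 → … → v_3 = j of Σ_t A[v_t][v_{t+1}]. For example, for (i, j) = (0, 1) we minimise over 4 possible intermediate vertex sequences; the minimum is 2, attained along the walk 0 → 1 → 0 → 1.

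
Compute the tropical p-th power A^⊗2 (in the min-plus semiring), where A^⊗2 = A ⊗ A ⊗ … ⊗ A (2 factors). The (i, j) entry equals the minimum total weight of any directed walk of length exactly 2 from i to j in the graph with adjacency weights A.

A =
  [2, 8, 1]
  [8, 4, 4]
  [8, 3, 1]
A^⊗2 =
  [4, 4, 2]
  [10, 7, 5]
  [9, 4, 2]

Each entry (A^⊗2)_ij equals the minimum over all length-2 walks i = v_0 → v_1 → … → v_2 = j of Σ_t A[v_t][v_{t+1}]. For example, for (i, j) = (0, 2) we minimise over 3 possible intermediate vertex sequences; the minimum is 2, attained along the walk 0 → 2 → 2.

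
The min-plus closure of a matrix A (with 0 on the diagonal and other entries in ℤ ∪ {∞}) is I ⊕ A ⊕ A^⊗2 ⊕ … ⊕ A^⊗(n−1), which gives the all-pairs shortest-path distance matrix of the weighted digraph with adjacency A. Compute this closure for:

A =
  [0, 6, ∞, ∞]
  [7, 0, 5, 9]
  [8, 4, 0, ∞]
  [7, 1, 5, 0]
Closure =
  [0, 6, 11, 15]
  [7, 0, 5, 9]
  [8, 4, 0, 13]
  [7, 1, 5, 0]

This is the Floyd-Warshall all-pairs shortest-path computation. For each intermediate vertex k = 0, 1, …, 3, update dist[i][j] ← min(dist[i][j], dist[i][k] + dist[k][j]). The final matrix gives, for each (i, j), the minimum total weight of any directed path from i to j (possibly empty when i = j).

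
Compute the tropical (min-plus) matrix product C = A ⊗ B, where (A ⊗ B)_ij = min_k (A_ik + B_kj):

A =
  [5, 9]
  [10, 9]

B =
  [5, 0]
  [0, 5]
A ⊗ B =
  [9, 5]
  [9, 10]

Apply the min-plus product entry-by-entry:
  C[0][0] = min over k of (A[0][0] + B[0][0] = 5 + 5 = 10, A[0][1] + B[1][0] = 9 + 0 = 9) = 9 (attained at k = 1)
  C[0][1] = min over k of (A[0][0] + B[0][1] = 5 + 0 = 5, A[0][1] + B[1][1] = 9 + 5 = 14) = 5 (attained at k = 0)
  C[1][0] = min over k of (A[1][0] + B[0][0] = 10 + 5 = 15, A[1][1] + B[1][0] = 9 + 0 = 9) = 9 (attained at k = 1)
  C[1][1] = min over k of (A[1][0] + B[0][1] = 10 + 0 = 10, A[1][1] + B[1][1] = 9 + 5 = 14) = 10 (attained at k = 0)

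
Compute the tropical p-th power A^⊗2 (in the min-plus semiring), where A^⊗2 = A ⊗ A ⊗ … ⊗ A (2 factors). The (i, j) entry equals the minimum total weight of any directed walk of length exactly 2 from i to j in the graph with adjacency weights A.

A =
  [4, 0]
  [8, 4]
A^⊗2 =
  [8, 4]
  [12, 8]

Each entry (A^⊗2)_ij equals the minimum over all length-2 walks i = v_0 → v_1 → … → v_2 = j of Σ_t A[v_t][v_{t+1}]. For example, for (i, j) = (0, 1) we minimise over 2 possible intermediate vertex sequences; the minimum is 4, attained along the walk 0 → 0 → 1.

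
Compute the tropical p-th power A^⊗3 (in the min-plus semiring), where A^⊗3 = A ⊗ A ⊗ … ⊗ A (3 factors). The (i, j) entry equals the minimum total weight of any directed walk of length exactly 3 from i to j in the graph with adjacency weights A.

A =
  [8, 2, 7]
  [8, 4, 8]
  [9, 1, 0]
A^⊗3 =
  [14, 8, 7]
  [16, 9, 8]
  [9, 1, 0]

Each entry (A^⊗3)_ij equals the minimum over all length-3 walks i = v_0 → v_1 → … → v_3 = j of Σ_t A[v_t][v_{t+1}]. For example, for (i, j) = (0, 2) we minimise over 9 possible intermediate vertex sequences; the minimum is 7, attained along the walk 0 → 2 → 2 → 2.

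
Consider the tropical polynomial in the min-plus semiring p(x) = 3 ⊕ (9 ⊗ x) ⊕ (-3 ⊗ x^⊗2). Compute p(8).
p(8) = 3

A tropical monomial a ⊗ x^⊗i evaluates to a + i · x. Evaluating each term at x = 8:
  Term 0 contributes 3 + 0 · 8 = 3
  Term 1 contributes 9 + 1 · 8 = 17
  Term 2 contributes -3 + 2 · 8 = 13
p(8) = ⊕ of these = min[3, 17, 13] = 3.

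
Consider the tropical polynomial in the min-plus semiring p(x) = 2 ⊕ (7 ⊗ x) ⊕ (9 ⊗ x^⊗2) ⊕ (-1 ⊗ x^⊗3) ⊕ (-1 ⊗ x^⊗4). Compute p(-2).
p(-2) = -9

A tropical monomial a ⊗ x^⊗i evaluates to a + i · x. Evaluating each term at x = -2:
  Term 0 contributes 2 + 0 · -2 = 2
  Term 1 contributes 7 + 1 · -2 = 5
  Term 2 contributes 9 + 2 · -2 = 5
  Term 3 contributes -1 + 3 · -2 = -7
  Term 4 contributes -1 + 4 · -2 = -9
p(-2) = ⊕ of these = min[2, 5, 5, -7, -9] = -9.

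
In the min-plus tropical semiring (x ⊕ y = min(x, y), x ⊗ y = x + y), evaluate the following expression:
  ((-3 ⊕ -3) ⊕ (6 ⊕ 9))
((-3 ⊕ -3) ⊕ (6 ⊕ 9)) = -3

Expand innermost to outermost. Recall ⊕ takes the minimum of its arguments and ⊗ takes their sum. Working out the expression ((-3 ⊕ -3) ⊕ (6 ⊕ 9)) gives -3.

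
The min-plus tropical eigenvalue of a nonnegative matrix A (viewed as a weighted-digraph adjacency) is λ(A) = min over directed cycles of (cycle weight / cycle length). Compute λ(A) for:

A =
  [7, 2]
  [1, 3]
λ(A) = 3/2

Enumerate directed cycles and compute their means (weight / length). Sample:
  cycle 0 → 0: weight = 7, length = 1, mean = 7/1 ≈ 7.000
  cycle 1 → 1: weight = 3, length = 1, mean = 3/1 ≈ 3.000
  cycle 0 → 1 → 0: weight = 3, length = 2, mean = 3/2 ≈ 1.500
  cycle 1 → 0 → 1: weight = 3, length = 2, mean = 3/2 ≈ 1.500
Minimum mean = 1.500, attained e.g. along the cycle 0 → 1 → 0 with weight 3 and length 2. So λ(A) = 3/2 = 3/2.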